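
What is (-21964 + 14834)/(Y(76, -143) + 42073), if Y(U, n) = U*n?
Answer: -1426/6241 ≈ -0.22849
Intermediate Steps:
(-21964 + 14834)/(Y(76, -143) + 42073) = (-21964 + 14834)/(76*(-143) + 42073) = -7130/(-10868 + 42073) = -7130/31205 = -7130*1/31205 = -1426/6241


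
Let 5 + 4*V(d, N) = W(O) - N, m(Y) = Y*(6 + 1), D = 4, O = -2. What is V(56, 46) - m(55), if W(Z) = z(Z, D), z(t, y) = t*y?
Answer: -1599/4 ≈ -399.75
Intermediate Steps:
m(Y) = 7*Y (m(Y) = Y*7 = 7*Y)
W(Z) = 4*Z (W(Z) = Z*4 = 4*Z)
V(d, N) = -13/4 - N/4 (V(d, N) = -5/4 + (4*(-2) - N)/4 = -5/4 + (-8 - N)/4 = -5/4 + (-2 - N/4) = -13/4 - N/4)
V(56, 46) - m(55) = (-13/4 - ¼*46) - 7*55 = (-13/4 - 23/2) - 1*385 = -59/4 - 385 = -1599/4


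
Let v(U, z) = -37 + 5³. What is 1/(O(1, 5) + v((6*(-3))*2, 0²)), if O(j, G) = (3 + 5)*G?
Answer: 1/128 ≈ 0.0078125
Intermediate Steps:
O(j, G) = 8*G
v(U, z) = 88 (v(U, z) = -37 + 125 = 88)
1/(O(1, 5) + v((6*(-3))*2, 0²)) = 1/(8*5 + 88) = 1/(40 + 88) = 1/128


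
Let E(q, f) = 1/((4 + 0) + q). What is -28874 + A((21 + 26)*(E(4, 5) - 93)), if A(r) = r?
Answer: -265913/8 ≈ -33239.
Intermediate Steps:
E(q, f) = 1/(4 + q)
-28874 + A((21 + 26)*(E(4, 5) - 93)) = -28874 + (21 + 26)*(1/(4 + 4) - 93) = -28874 + 47*(1/8 - 93) = -28874 + 47*(⅛ - 93) = -28874 + 47*(-743/8) = -28874 - 34921/8 = -265913/8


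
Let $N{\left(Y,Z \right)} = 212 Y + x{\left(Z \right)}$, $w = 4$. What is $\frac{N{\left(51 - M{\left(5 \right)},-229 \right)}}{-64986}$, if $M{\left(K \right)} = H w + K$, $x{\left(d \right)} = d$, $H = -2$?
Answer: $- \frac{11219}{64986} \approx -0.17264$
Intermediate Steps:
$M{\left(K \right)} = -8 + K$ ($M{\left(K \right)} = \left(-2\right) 4 + K = -8 + K$)
$N{\left(Y,Z \right)} = Z + 212 Y$ ($N{\left(Y,Z \right)} = 212 Y + Z = Z + 212 Y$)
$\frac{N{\left(51 - M{\left(5 \right)},-229 \right)}}{-64986} = \frac{-229 + 212 \left(51 - \left(-8 + 5\right)\right)}{-64986} = \left(-229 + 212 \left(51 - -3\right)\right) \left(- \frac{1}{64986}\right) = \left(-229 + 212 \left(51 + 3\right)\right) \left(- \frac{1}{64986}\right) = \left(-229 + 212 \cdot 54\right) \left(- \frac{1}{64986}\right) = \left(-229 + 11448\right) \left(- \frac{1}{64986}\right) = 11219 \left(- \frac{1}{64986}\right) = - \frac{11219}{64986}$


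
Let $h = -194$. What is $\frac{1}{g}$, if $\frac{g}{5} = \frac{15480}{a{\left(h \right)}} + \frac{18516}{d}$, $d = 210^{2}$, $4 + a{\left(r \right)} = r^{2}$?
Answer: $\frac{23520}{97751} \approx 0.24061$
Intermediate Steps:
$a{\left(r \right)} = -4 + r^{2}$
$d = 44100$
$g = \frac{97751}{23520}$ ($g = 5 \left(\frac{15480}{-4 + \left(-194\right)^{2}} + \frac{18516}{44100}\right) = 5 \left(\frac{15480}{-4 + 37636} + 18516 \cdot \frac{1}{44100}\right) = 5 \left(\frac{15480}{37632} + \frac{1543}{3675}\right) = 5 \left(15480 \cdot \frac{1}{37632} + \frac{1543}{3675}\right) = 5 \left(\frac{645}{1568} + \frac{1543}{3675}\right) = 5 \cdot \frac{97751}{117600} = \frac{97751}{23520} \approx 4.1561$)
$\frac{1}{g} = \frac{1}{\frac{97751}{23520}} = \frac{23520}{97751}$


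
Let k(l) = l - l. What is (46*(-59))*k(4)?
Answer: 0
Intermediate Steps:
k(l) = 0
(46*(-59))*k(4) = (46*(-59))*0 = -2714*0 = 0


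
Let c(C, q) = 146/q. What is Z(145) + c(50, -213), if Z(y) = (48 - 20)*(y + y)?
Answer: 1729414/213 ≈ 8119.3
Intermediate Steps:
Z(y) = 56*y (Z(y) = 28*(2*y) = 56*y)
Z(145) + c(50, -213) = 56*145 + 146/(-213) = 8120 + 146*(-1/213) = 8120 - 146/213 = 1729414/213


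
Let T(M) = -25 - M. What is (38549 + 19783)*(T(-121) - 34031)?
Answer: -1979496420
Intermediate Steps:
(38549 + 19783)*(T(-121) - 34031) = (38549 + 19783)*((-25 - 1*(-121)) - 34031) = 58332*((-25 + 121) - 34031) = 58332*(96 - 34031) = 58332*(-33935) = -1979496420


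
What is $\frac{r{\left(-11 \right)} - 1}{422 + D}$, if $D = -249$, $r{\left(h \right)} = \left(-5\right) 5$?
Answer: $- \frac{26}{173} \approx -0.15029$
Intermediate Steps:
$r{\left(h \right)} = -25$
$\frac{r{\left(-11 \right)} - 1}{422 + D} = \frac{-25 - 1}{422 - 249} = - \frac{26}{173}$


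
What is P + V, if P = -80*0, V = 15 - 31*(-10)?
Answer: 325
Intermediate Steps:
V = 325 (V = 15 + 310 = 325)
P = 0
P + V = 0 + 325 = 325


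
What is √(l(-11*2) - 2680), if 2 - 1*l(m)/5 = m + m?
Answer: 35*I*√2 ≈ 49.497*I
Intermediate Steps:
l(m) = 10 - 10*m (l(m) = 10 - 5*(m + m) = 10 - 10*m)
√(l(-11*2) - 2680) = √((10 - (-110)*2) - 2680) = √((10 - 10*(-22)) - 2680) = √((10 + 220) - 2680) = √(230 - 2680) = √(-2450) = 35*I*√2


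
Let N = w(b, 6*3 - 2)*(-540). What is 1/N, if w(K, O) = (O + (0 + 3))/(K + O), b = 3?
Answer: -1/540 ≈ -0.0018519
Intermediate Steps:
w(K, O) = (3 + O)/(K + O) (w(K, O) = (O + 3)/(K + O) = (3 + O)/(K + O))
N = -540 (N = ((3 + (6*3 - 2))/(3 + (6*3 - 2)))*(-540) = ((3 + (18 - 2))/(3 + (18 - 2)))*(-540) = ((3 + 16)/(3 + 16))*(-540) = (19/19)*(-540) = ((1/19)*19)*(-540) = 1*(-540) = -540)
1/N = 1/(-540) = -1/540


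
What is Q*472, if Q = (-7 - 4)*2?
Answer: -10384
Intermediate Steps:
Q = -22 (Q = -11*2 = -22)
Q*472 = -22*472 = -10384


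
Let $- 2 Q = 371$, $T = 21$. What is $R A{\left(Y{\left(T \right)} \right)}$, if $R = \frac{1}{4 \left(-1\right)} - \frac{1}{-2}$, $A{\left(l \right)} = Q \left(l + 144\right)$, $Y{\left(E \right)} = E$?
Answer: $- \frac{61215}{8} \approx -7651.9$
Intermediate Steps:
$Q = - \frac{371}{2}$ ($Q = \left(- \frac{1}{2}\right) 371 = - \frac{371}{2} \approx -185.5$)
$A{\left(l \right)} = -26712 - \frac{371 l}{2}$ ($A{\left(l \right)} = - \frac{371 \left(l + 144\right)}{2} = - \frac{371 \left(144 + l\right)}{2} = -26712 - \frac{371 l}{2}$)
$R = \frac{1}{4}$ ($R = \frac{1}{4} \left(-1\right) - - \frac{1}{2} = - \frac{1}{4} + \frac{1}{2} = \frac{1}{4} \approx 0.25$)
$R A{\left(Y{\left(T \right)} \right)} = \frac{-26712 - \frac{7791}{2}}{4} = \frac{1}{4} \left(- \frac{61215}{2}\right) = - \frac{61215}{8}$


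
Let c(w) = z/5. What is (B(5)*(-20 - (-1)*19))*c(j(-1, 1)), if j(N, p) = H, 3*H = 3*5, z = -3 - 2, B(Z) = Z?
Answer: 5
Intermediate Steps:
z = -5
H = 5 (H = (3*5)/3 = (⅓)*15 = 5)
j(N, p) = 5
c(w) = -1 (c(w) = -5/5 = -5*⅕ = -1)
(B(5)*(-20 - (-1)*19))*c(j(-1, 1)) = (5*(-20 - (-1)*19))*(-1) = (5*(-20 - 1*(-19)))*(-1) = (5*(-20 + 19))*(-1) = (5*(-1))*(-1) = -5*(-1) = 5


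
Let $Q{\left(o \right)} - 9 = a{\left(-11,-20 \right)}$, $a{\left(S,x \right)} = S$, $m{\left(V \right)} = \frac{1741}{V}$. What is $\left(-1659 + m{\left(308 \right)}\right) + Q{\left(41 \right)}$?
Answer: $- \frac{509847}{308} \approx -1655.3$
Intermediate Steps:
$Q{\left(o \right)} = -2$ ($Q{\left(o \right)} = 9 - 11 = -2$)
$\left(-1659 + m{\left(308 \right)}\right) + Q{\left(41 \right)} = \left(-1659 + \frac{1741}{308}\right) - 2 = - \frac{509231}{308} - 2 = - \frac{509847}{308}$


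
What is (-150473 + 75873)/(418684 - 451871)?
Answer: 74600/33187 ≈ 2.2479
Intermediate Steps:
(-150473 + 75873)/(418684 - 451871) = -74600/(-33187) = -74600*(-1/33187) = 74600/33187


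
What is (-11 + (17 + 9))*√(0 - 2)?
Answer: 15*I*√2 ≈ 21.213*I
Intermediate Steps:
(-11 + (17 + 9))*√(0 - 2) = (-11 + 26)*√(-2) = 15*(I*√2) = 15*I*√2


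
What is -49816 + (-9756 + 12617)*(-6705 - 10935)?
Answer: -50517856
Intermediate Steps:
-49816 + (-9756 + 12617)*(-6705 - 10935) = -49816 + 2861*(-17640) = -49816 - 50468040 = -50517856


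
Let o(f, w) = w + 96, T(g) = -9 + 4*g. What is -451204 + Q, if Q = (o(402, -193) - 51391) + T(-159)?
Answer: -503337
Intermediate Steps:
o(f, w) = 96 + w
Q = -52133 (Q = ((96 - 193) - 51391) + (-9 + 4*(-159)) = (-97 - 51391) + (-9 - 636) = -51488 - 645 = -52133)
-451204 + Q = -451204 - 52133 = -503337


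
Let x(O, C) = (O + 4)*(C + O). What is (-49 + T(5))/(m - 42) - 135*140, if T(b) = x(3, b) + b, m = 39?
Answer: -18904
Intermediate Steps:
x(O, C) = (4 + O)*(C + O)
T(b) = 21 + 8*b (T(b) = (3² + 4*b + 4*3 + b*3) + b = (9 + 4*b + 12 + 3*b) + b = (21 + 7*b) + b = 21 + 8*b)
(-49 + T(5))/(m - 42) - 135*140 = (-49 + (21 + 8*5))/(39 - 42) - 135*140 = (-49 + (21 + 40))/(-3) - 18900 = (-49 + 61)*(-⅓) - 18900 = 12*(-⅓) - 18900 = -4 - 18900 = -18904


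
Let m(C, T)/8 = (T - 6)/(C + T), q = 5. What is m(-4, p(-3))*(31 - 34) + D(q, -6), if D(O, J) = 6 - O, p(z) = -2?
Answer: -31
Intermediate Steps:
m(C, T) = 8*(-6 + T)/(C + T) (m(C, T) = 8*((T - 6)/(C + T)) = 8*((-6 + T)/(C + T)) = 8*(-6 + T)/(C + T))
m(-4, p(-3))*(31 - 34) + D(q, -6) = (8*(-6 - 2)/(-4 - 2))*(31 - 34) + (6 - 1*5) = (8*(-8)/(-6))*(-3) + (6 - 5) = (8*(-1/6)*(-8))*(-3) + 1 = (32/3)*(-3) + 1 = -32 + 1 = -31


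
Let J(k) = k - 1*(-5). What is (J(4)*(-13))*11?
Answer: -1287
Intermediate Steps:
J(k) = 5 + k (J(k) = k + 5 = 5 + k)
(J(4)*(-13))*11 = ((5 + 4)*(-13))*11 = (9*(-13))*11 = -117*11 = -1287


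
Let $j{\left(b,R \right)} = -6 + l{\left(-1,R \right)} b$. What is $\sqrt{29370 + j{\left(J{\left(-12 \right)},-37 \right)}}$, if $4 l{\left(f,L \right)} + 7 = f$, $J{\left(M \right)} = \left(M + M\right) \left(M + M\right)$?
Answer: $2 \sqrt{7053} \approx 167.96$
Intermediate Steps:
$J{\left(M \right)} = 4 M^{2}$ ($J{\left(M \right)} = 2 M 2 M = 4 M^{2}$)
$l{\left(f,L \right)} = - \frac{7}{4} + \frac{f}{4}$
$j{\left(b,R \right)} = -6 - 2 b$ ($j{\left(b,R \right)} = -6 + \left(- \frac{7}{4} + \frac{1}{4} \left(-1\right)\right) b = -6 + \left(- \frac{7}{4} - \frac{1}{4}\right) b = -6 - 2 b$)
$\sqrt{29370 + j{\left(J{\left(-12 \right)},-37 \right)}} = \sqrt{29370 - \left(6 + 2 \cdot 4 \left(-12\right)^{2}\right)} = \sqrt{29370 - \left(6 + 2 \cdot 4 \cdot 144\right)} = \sqrt{29370 - 1158} = \sqrt{28212} = 2 \sqrt{7053}$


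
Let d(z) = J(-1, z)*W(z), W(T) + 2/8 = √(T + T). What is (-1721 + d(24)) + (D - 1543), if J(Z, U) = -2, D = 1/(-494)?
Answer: -806085/247 - 8*√3 ≈ -3277.4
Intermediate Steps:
D = -1/494 ≈ -0.0020243
W(T) = -¼ + √2*√T (W(T) = -¼ + √(T + T) = -¼ + √(2*T) = -¼ + √2*√T)
d(z) = ½ - 2*√2*√z (d(z) = -2*(-¼ + √2*√z) = ½ - 2*√2*√z)
(-1721 + d(24)) + (D - 1543) = (-1721 + (½ - 2*√2*√24)) + (-1/494 - 1543) = (-1721 + (½ - 2*√2*2*√6)) - 762243/494 = (-1721 + (½ - 8*√3)) - 762243/494 = (-3441/2 - 8*√3) - 762243/494 = -806085/247 - 8*√3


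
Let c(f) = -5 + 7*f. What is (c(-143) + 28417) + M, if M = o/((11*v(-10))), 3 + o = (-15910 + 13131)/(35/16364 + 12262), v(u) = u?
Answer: 121003765024279/4414418866 ≈ 27411.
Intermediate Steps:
o = -647441765/200655403 (o = -3 + (-15910 + 13131)/(35/16364 + 12262) = -3 - 2779/(35*(1/16364) + 12262) = -3 - 2779/(35/16364 + 12262) = -3 - 2779/200655403/16364 = -3 - 2779*16364/200655403 = -3 - 45475556/200655403 = -647441765/200655403 ≈ -3.2266)
M = 129488353/4414418866 (M = -647441765/(200655403*(11*(-10))) = -647441765/200655403/(-110) = -647441765/200655403*(-1/110) = 129488353/4414418866 ≈ 0.029333)
(c(-143) + 28417) + M = ((-5 + 7*(-143)) + 28417) + 129488353/4414418866 = ((-5 - 1001) + 28417) + 129488353/4414418866 = (-1006 + 28417) + 129488353/4414418866 = 27411 + 129488353/4414418866 = 121003765024279/4414418866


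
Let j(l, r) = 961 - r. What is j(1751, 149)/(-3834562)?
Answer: -406/1917281 ≈ -0.00021176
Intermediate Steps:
j(1751, 149)/(-3834562) = (961 - 1*149)/(-3834562) = (961 - 149)*(-1/3834562) = 812*(-1/3834562) = -406/1917281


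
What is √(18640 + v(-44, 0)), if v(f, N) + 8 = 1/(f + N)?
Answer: √9017877/22 ≈ 136.50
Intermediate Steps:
v(f, N) = -8 + 1/(N + f) (v(f, N) = -8 + 1/(f + N) = -8 + 1/(N + f))
√(18640 + v(-44, 0)) = √(18640 + (1 - 8*0 - 8*(-44))/(0 - 44)) = √(18640 + (1 + 0 + 352)/(-44)) = √(18640 - 1/44*353) = √(18640 - 353/44) = √(819807/44) = √9017877/22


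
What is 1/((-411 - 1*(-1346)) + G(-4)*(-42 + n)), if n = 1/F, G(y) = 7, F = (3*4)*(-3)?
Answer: 36/23069 ≈ 0.0015605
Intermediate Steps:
F = -36 (F = 12*(-3) = -36)
n = -1/36 (n = 1/(-36) = -1/36 ≈ -0.027778)
1/((-411 - 1*(-1346)) + G(-4)*(-42 + n)) = 1/((-411 - 1*(-1346)) + 7*(-42 - 1/36)) = 1/((-411 + 1346) + 7*(-1513/36)) = 1/(935 - 10591/36) = 1/(23069/36) = 36/23069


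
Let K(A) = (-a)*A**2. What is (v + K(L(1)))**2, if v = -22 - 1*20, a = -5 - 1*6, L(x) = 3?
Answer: 3249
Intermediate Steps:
a = -11 (a = -5 - 6 = -11)
v = -42 (v = -22 - 20 = -42)
K(A) = 11*A**2 (K(A) = (-1*(-11))*A**2 = 11*A**2)
(v + K(L(1)))**2 = (-42 + 11*3**2)**2 = (-42 + 11*9)**2 = (-42 + 99)**2 = 57**2 = 3249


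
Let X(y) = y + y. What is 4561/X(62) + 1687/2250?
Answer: 5235719/139500 ≈ 37.532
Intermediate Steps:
X(y) = 2*y
4561/X(62) + 1687/2250 = 4561/((2*62)) + 1687/2250 = 4561/124 + 1687*(1/2250) = 4561*(1/124) + 1687/2250 = 4561/124 + 1687/2250 = 5235719/139500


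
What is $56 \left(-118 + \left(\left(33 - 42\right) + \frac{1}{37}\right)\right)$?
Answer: $- \frac{263088}{37} \approx -7110.5$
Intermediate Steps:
$56 \left(-118 + \left(\left(33 - 42\right) + \frac{1}{37}\right)\right) = 56 \left(-118 + \left(-9 + \frac{1}{37}\right)\right) = 56 \left(-118 - \frac{332}{37}\right) = 56 \left(- \frac{4698}{37}\right) = - \frac{263088}{37}$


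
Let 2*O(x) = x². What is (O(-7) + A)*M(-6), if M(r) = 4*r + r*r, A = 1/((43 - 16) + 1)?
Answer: 2061/7 ≈ 294.43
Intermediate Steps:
A = 1/28 (A = 1/(27 + 1) = 1/28 ≈ 0.035714)
M(r) = r² + 4*r (M(r) = 4*r + r² = r² + 4*r)
O(x) = x²/2
(O(-7) + A)*M(-6) = ((½)*(-7)² + 1/28)*(-6*(4 - 6)) = ((½)*49 + 1/28)*(-6*(-2)) = (49/2 + 1/28)*12 = (687/28)*12 = 2061/7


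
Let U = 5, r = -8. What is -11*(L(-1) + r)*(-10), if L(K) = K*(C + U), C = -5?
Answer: -880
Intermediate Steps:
L(K) = 0 (L(K) = K*(-5 + 5) = K*0 = 0)
-11*(L(-1) + r)*(-10) = -11*(0 - 8)*(-10) = -11*(-8)*(-10) = 88*(-10) = -880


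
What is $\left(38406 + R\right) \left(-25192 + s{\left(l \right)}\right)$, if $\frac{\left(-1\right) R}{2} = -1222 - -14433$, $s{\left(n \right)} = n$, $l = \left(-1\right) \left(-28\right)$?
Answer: $-301565376$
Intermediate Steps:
$l = 28$
$R = -26422$ ($R = - 2 \left(-1222 - -14433\right) = - 2 \left(-1222 + 14433\right) = \left(-2\right) 13211 = -26422$)
$\left(38406 + R\right) \left(-25192 + s{\left(l \right)}\right) = \left(38406 - 26422\right) \left(-25192 + 28\right) = 11984 \left(-25164\right) = -301565376$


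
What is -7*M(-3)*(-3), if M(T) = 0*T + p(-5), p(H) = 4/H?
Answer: -84/5 ≈ -16.800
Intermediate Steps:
M(T) = -4/5 (M(T) = 0*T + 4/(-5) = 0 + 4*(-1/5) = 0 - 4/5 = -4/5)
-7*M(-3)*(-3) = -7*(-4/5)*(-3) = (28/5)*(-3) = -84/5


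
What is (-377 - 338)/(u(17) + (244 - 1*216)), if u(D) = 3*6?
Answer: -715/46 ≈ -15.543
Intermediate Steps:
u(D) = 18
(-377 - 338)/(u(17) + (244 - 1*216)) = (-377 - 338)/(18 + (244 - 1*216)) = -715/(18 + (244 - 216)) = -715/(18 + 28) = -715/46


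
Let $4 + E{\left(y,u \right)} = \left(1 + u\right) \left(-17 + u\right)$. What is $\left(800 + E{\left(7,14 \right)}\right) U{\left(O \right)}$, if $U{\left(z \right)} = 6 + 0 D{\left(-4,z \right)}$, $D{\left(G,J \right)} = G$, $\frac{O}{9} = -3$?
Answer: $4506$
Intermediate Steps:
$O = -27$ ($O = 9 \left(-3\right) = -27$)
$E{\left(y,u \right)} = -4 + \left(1 + u\right) \left(-17 + u\right)$
$U{\left(z \right)} = 6$ ($U{\left(z \right)} = 6 + 0 \left(-4\right) = 6 + 0 = 6$)
$\left(800 + E{\left(7,14 \right)}\right) U{\left(O \right)} = \left(800 - \left(245 - 196\right)\right) 6 = \left(800 - 49\right) 6 = 751 \cdot 6 = 4506$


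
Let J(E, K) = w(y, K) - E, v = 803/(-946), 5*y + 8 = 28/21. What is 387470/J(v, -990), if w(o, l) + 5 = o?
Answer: -19993452/283 ≈ -70648.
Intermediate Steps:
y = -4/3 (y = -8/5 + (28/21)/5 = -8/5 + (28*(1/21))/5 = -8/5 + (1/5)*(4/3) = -8/5 + 4/15 = -4/3 ≈ -1.3333)
w(o, l) = -5 + o
v = -73/86 (v = 803*(-1/946) = -73/86 ≈ -0.84884)
J(E, K) = -19/3 - E (J(E, K) = (-5 - 4/3) - E = -19/3 - E)
387470/J(v, -990) = 387470/(-19/3 - 1*(-73/86)) = 387470/(-19/3 + 73/86) = 387470/(-1415/258) = 387470*(-258/1415) = -19993452/283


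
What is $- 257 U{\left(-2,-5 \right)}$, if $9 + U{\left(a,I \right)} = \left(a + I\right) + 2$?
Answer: $3598$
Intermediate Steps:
$U{\left(a,I \right)} = -7 + I + a$ ($U{\left(a,I \right)} = -9 + \left(\left(a + I\right) + 2\right) = -9 + \left(\left(I + a\right) + 2\right) = -9 + \left(2 + I + a\right) = -7 + I + a$)
$- 257 U{\left(-2,-5 \right)} = - 257 \left(-7 - 5 - 2\right) = \left(-257\right) \left(-14\right) = 3598$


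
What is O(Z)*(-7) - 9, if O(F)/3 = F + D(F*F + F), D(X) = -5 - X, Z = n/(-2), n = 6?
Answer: 285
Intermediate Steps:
Z = -3 (Z = 6/(-2) = 6*(-½) = -3)
O(F) = -15 - 3*F² (O(F) = 3*(F + (-5 - (F*F + F))) = 3*(F + (-5 - (F² + F))) = 3*(F + (-5 - (F + F²))) = 3*(F + (-5 + (-F - F²))) = 3*(F + (-5 - F - F²)) = 3*(-5 - F²) = -15 - 3*F²)
O(Z)*(-7) - 9 = (-15 - 3*(-3)²)*(-7) - 9 = (-15 - 3*9)*(-7) - 9 = (-15 - 27)*(-7) - 9 = -42*(-7) - 9 = 294 - 9 = 285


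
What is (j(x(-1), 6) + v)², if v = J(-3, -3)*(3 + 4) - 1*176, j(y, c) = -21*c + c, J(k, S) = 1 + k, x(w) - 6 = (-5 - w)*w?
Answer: 96100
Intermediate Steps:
x(w) = 6 + w*(-5 - w) (x(w) = 6 + (-5 - w)*w = 6 + w*(-5 - w))
j(y, c) = -20*c
v = -190 (v = (1 - 3)*(3 + 4) - 1*176 = -2*7 - 176 = -14 - 176 = -190)
(j(x(-1), 6) + v)² = (-20*6 - 190)² = (-120 - 190)² = (-310)² = 96100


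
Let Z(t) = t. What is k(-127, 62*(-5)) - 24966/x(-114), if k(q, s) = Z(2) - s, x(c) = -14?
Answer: 14667/7 ≈ 2095.3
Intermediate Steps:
k(q, s) = 2 - s
k(-127, 62*(-5)) - 24966/x(-114) = (2 - 62*(-5)) - 24966/(-14) = (2 - 1*(-310)) - 24966*(-1)/14 = (2 + 310) - 1*(-12483/7) = 312 + 12483/7 = 14667/7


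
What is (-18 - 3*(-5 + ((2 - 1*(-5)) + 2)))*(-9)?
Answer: 270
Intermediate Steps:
(-18 - 3*(-5 + ((2 - 1*(-5)) + 2)))*(-9) = (-18 - 3*(-5 + ((2 + 5) + 2)))*(-9) = (-18 - 3*(-5 + (7 + 2)))*(-9) = (-18 - 3*(-5 + 9))*(-9) = (-18 - 3*4)*(-9) = (-18 - 12)*(-9) = -30*(-9) = 270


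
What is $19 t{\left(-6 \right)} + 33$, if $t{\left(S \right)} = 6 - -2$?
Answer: $185$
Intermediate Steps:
$t{\left(S \right)} = 8$ ($t{\left(S \right)} = 6 + 2 = 8$)
$19 t{\left(-6 \right)} + 33 = 19 \cdot 8 + 33 = 152 + 33 = 185$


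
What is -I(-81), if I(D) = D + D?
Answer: 162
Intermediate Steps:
I(D) = 2*D
-I(-81) = -2*(-81) = -1*(-162) = 162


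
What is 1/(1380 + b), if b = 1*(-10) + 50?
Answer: 1/1420 ≈ 0.00070423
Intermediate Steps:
b = 40 (b = -10 + 50 = 40)
1/(1380 + b) = 1/(1380 + 40) = 1/1420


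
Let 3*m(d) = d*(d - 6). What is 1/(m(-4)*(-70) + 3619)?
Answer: 3/8057 ≈ 0.00037235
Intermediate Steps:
m(d) = d*(-6 + d)/3 (m(d) = (d*(d - 6))/3 = (d*(-6 + d))/3 = d*(-6 + d)/3)
1/(m(-4)*(-70) + 3619) = 1/(((1/3)*(-4)*(-6 - 4))*(-70) + 3619) = 1/(((1/3)*(-4)*(-10))*(-70) + 3619) = 1/((40/3)*(-70) + 3619) = 1/(-2800/3 + 3619) = 1/(8057/3) = 3/8057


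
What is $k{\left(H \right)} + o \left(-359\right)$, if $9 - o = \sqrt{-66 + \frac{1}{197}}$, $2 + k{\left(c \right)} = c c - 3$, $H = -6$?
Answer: $-3200 + \frac{359 i \sqrt{2561197}}{197} \approx -3200.0 + 2916.4 i$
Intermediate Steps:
$k{\left(c \right)} = -5 + c^{2}$ ($k{\left(c \right)} = -2 + \left(c c - 3\right) = -2 + \left(c^{2} - 3\right) = -2 + \left(-3 + c^{2}\right) = -5 + c^{2}$)
$o = 9 - \frac{i \sqrt{2561197}}{197}$ ($o = 9 - \sqrt{-66 + \frac{1}{197}} = 9 - \sqrt{- \frac{13001}{197}} = 9 - \frac{i \sqrt{2561197}}{197} \approx 9.0 - 8.1237 i$)
$k{\left(H \right)} + o \left(-359\right) = \left(-5 + \left(-6\right)^{2}\right) + \left(9 - \frac{i \sqrt{2561197}}{197}\right) \left(-359\right) = \left(-5 + 36\right) - \left(3231 - \frac{359 i \sqrt{2561197}}{197}\right) = 31 - \left(3231 - \frac{359 i \sqrt{2561197}}{197}\right) = -3200 + \frac{359 i \sqrt{2561197}}{197}$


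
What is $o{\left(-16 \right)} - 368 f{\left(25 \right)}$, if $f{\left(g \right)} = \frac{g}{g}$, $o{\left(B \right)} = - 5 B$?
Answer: $-288$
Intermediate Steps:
$f{\left(g \right)} = 1$
$o{\left(-16 \right)} - 368 f{\left(25 \right)} = \left(-5\right) \left(-16\right) - 368 = 80 - 368 = -288$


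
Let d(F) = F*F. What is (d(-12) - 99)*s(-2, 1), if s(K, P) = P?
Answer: 45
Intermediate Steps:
d(F) = F²
(d(-12) - 99)*s(-2, 1) = ((-12)² - 99)*1 = (144 - 99)*1 = 45*1 = 45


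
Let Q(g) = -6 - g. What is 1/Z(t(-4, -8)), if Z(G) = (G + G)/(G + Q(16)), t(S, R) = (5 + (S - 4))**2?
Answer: -13/18 ≈ -0.72222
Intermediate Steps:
t(S, R) = (1 + S)**2 (t(S, R) = (5 + (-4 + S))**2 = (1 + S)**2)
Z(G) = 2*G/(-22 + G) (Z(G) = (G + G)/(G + (-6 - 1*16)) = (2*G)/(G + (-6 - 16)) = (2*G)/(G - 22) = (2*G)/(-22 + G) = 2*G/(-22 + G))
1/Z(t(-4, -8)) = 1/(2*(1 - 4)**2/(-22 + (1 - 4)**2)) = 1/(2*(-3)**2/(-22 + (-3)**2)) = 1/(2*9/(-22 + 9)) = 1/(2*9/(-13)) = 1/(2*9*(-1/13)) = 1/(-18/13) = -13/18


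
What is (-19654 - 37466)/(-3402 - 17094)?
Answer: 170/61 ≈ 2.7869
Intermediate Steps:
(-19654 - 37466)/(-3402 - 17094) = -57120/(-20496) = -57120*(-1/20496) = 170/61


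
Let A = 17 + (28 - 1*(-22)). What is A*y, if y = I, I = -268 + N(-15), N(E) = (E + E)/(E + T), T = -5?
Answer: -35711/2 ≈ -17856.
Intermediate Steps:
N(E) = 2*E/(-5 + E) (N(E) = (E + E)/(E - 5) = (2*E)/(-5 + E) = 2*E/(-5 + E))
I = -533/2 (I = -268 + 2*(-15)/(-5 - 15) = -268 + 2*(-15)/(-20) = -268 + 2*(-15)*(-1/20) = -268 + 3/2 = -533/2 ≈ -266.50)
y = -533/2 ≈ -266.50
A = 67 (A = 17 + (28 + 22) = 17 + 50 = 67)
A*y = 67*(-533/2) = -35711/2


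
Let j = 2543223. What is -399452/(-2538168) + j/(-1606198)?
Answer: -363345514498/254800022829 ≈ -1.4260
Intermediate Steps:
-399452/(-2538168) + j/(-1606198) = -399452/(-2538168) + 2543223/(-1606198) = -399452*(-1/2538168) + 2543223*(-1/1606198) = 99863/634542 - 2543223/1606198 = -363345514498/254800022829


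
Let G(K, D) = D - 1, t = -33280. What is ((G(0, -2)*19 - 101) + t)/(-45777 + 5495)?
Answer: 16719/20141 ≈ 0.83010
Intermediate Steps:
G(K, D) = -1 + D
((G(0, -2)*19 - 101) + t)/(-45777 + 5495) = (((-1 - 2)*19 - 101) - 33280)/(-45777 + 5495) = ((-3*19 - 101) - 33280)/(-40282) = ((-57 - 101) - 33280)*(-1/40282) = (-158 - 33280)*(-1/40282) = -33438*(-1/40282) = 16719/20141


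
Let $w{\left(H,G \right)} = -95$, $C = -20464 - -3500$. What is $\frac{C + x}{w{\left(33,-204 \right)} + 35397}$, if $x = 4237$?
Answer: $- \frac{12727}{35302} \approx -0.36052$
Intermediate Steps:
$C = -16964$ ($C = -20464 + 3500 = -16964$)
$\frac{C + x}{w{\left(33,-204 \right)} + 35397} = \frac{-16964 + 4237}{-95 + 35397} = - \frac{12727}{35302}$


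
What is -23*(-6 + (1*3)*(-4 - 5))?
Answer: 759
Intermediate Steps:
-23*(-6 + (1*3)*(-4 - 5)) = -23*(-6 + 3*(-9)) = -23*(-6 - 27) = -23*(-33) = 759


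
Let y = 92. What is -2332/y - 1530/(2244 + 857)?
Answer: -1843073/71323 ≈ -25.841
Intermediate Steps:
-2332/y - 1530/(2244 + 857) = -2332/92 - 1530/(2244 + 857) = -2332*1/92 - 1530/3101 = -583/23 - 1530*1/3101 = -583/23 - 1530/3101 = -1843073/71323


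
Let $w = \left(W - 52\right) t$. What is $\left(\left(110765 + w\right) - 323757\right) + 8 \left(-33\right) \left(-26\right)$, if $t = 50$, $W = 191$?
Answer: $-199178$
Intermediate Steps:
$w = 6950$ ($w = \left(191 - 52\right) 50 = 139 \cdot 50 = 6950$)
$\left(\left(110765 + w\right) - 323757\right) + 8 \left(-33\right) \left(-26\right) = \left(\left(110765 + 6950\right) - 323757\right) + 8 \left(-33\right) \left(-26\right) = \left(117715 - 323757\right) - -6864 = -206042 + 6864 = -199178$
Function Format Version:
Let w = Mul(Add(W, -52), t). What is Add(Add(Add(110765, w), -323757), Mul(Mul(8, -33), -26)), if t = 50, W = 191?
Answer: -199178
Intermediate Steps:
w = 6950 (w = Mul(Add(191, -52), 50) = Mul(139, 50) = 6950)
Add(Add(Add(110765, w), -323757), Mul(Mul(8, -33), -26)) = Add(Add(Add(110765, 6950), -323757), Mul(Mul(8, -33), -26)) = Add(Add(117715, -323757), Mul(-264, -26)) = Add(-206042, 6864) = -199178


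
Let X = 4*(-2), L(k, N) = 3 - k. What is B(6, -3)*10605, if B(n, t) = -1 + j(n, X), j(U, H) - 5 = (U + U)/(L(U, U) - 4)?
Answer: 24240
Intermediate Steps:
X = -8
j(U, H) = 5 + 2*U/(-1 - U) (j(U, H) = 5 + (U + U)/((3 - U) - 4) = 5 + (2*U)/(-1 - U) = 5 + 2*U/(-1 - U))
B(n, t) = -1 + (5 + 3*n)/(1 + n)
B(6, -3)*10605 = (2*(2 + 6)/(1 + 6))*10605 = (2*8/7)*10605 = (2*(⅐)*8)*10605 = (16/7)*10605 = 24240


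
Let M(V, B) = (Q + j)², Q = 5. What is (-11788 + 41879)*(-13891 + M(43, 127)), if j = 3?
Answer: -416068257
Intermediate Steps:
M(V, B) = 64 (M(V, B) = (5 + 3)² = 8² = 64)
(-11788 + 41879)*(-13891 + M(43, 127)) = (-11788 + 41879)*(-13891 + 64) = 30091*(-13827) = -416068257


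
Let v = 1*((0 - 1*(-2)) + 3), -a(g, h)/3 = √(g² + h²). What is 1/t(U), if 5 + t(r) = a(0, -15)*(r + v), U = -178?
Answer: 1/7780 ≈ 0.00012853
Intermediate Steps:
a(g, h) = -3*√(g² + h²)
v = 5 (v = 1*((0 + 2) + 3) = 1*(2 + 3) = 1*5 = 5)
t(r) = -230 - 45*r (t(r) = -5 + (-3*√(0² + (-15)²))*(r + 5) = -5 + (-3*√(0 + 225))*(5 + r) = -5 + (-3*√225)*(5 + r) = -5 + (-3*15)*(5 + r) = -5 - 45*(5 + r) = -5 + (-225 - 45*r) = -230 - 45*r)
1/t(U) = 1/(-230 - 45*(-178)) = 1/(-230 + 8010) = 1/7780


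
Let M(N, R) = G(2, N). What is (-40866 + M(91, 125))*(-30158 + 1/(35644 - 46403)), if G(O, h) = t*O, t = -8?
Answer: 13264979392086/10759 ≈ 1.2329e+9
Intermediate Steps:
G(O, h) = -8*O
M(N, R) = -16 (M(N, R) = -8*2 = -16)
(-40866 + M(91, 125))*(-30158 + 1/(35644 - 46403)) = (-40866 - 16)*(-30158 + 1/(35644 - 46403)) = -40882*(-30158 + 1/(-10759)) = -40882*(-30158 - 1/10759) = -40882*(-324469923/10759) = 13264979392086/10759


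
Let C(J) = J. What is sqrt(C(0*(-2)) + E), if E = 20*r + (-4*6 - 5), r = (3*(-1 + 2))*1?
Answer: sqrt(31) ≈ 5.5678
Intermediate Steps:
r = 3 (r = (3*1)*1 = 3*1 = 3)
E = 31 (E = 20*3 + (-4*6 - 5) = 60 + (-24 - 5) = 60 - 29 = 31)
sqrt(C(0*(-2)) + E) = sqrt(0*(-2) + 31) = sqrt(0 + 31) = sqrt(31)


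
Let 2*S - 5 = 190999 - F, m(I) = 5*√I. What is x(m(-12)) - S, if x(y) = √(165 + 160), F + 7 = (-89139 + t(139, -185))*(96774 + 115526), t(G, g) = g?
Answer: -18963676211/2 + 5*√13 ≈ -9.4818e+9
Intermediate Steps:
F = -18963485207 (F = -7 + (-89139 - 185)*(96774 + 115526) = -7 - 89324*212300 = -7 - 18963485200 = -18963485207)
x(y) = 5*√13 (x(y) = √325 = 5*√13)
S = 18963676211/2 (S = 5/2 + (190999 - 1*(-18963485207))/2 = 5/2 + (190999 + 18963485207)/2 = 5/2 + (½)*18963676206 = 5/2 + 9481838103 = 18963676211/2 ≈ 9.4818e+9)
x(m(-12)) - S = 5*√13 - 1*18963676211/2 = 5*√13 - 18963676211/2 = -18963676211/2 + 5*√13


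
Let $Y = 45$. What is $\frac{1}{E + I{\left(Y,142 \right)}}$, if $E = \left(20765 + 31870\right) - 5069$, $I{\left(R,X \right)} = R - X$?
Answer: $\frac{1}{47469} \approx 2.1066 \cdot 10^{-5}$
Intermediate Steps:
$E = 47566$ ($E = 52635 - 5069 = 47566$)
$\frac{1}{E + I{\left(Y,142 \right)}} = \frac{1}{47566 + \left(45 - 142\right)} = \frac{1}{47566 - 97} = \frac{1}{47469}$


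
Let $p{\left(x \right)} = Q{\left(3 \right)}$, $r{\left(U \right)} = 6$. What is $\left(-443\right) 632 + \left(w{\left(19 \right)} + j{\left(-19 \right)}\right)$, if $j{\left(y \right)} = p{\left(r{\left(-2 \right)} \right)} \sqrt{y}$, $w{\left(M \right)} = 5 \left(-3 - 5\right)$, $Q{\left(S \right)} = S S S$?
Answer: $-280016 + 27 i \sqrt{19} \approx -2.8002 \cdot 10^{5} + 117.69 i$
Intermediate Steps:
$Q{\left(S \right)} = S^{3}$ ($Q{\left(S \right)} = S^{2} S = S^{3}$)
$p{\left(x \right)} = 27$ ($p{\left(x \right)} = 3^{3} = 27$)
$w{\left(M \right)} = -40$ ($w{\left(M \right)} = 5 \left(-8\right) = -40$)
$j{\left(y \right)} = 27 \sqrt{y}$
$\left(-443\right) 632 + \left(w{\left(19 \right)} + j{\left(-19 \right)}\right) = \left(-443\right) 632 - \left(40 - 27 \sqrt{-19}\right) = -279976 - \left(40 - 27 i \sqrt{19}\right) = -280016 + 27 i \sqrt{19}$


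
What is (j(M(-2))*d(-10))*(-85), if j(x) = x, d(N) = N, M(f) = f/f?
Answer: 850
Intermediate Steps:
M(f) = 1
(j(M(-2))*d(-10))*(-85) = (1*(-10))*(-85) = -10*(-85) = 850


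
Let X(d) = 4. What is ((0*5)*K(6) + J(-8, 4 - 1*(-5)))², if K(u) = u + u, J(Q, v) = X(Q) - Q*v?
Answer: 5776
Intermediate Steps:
J(Q, v) = 4 - Q*v
K(u) = 2*u
((0*5)*K(6) + J(-8, 4 - 1*(-5)))² = ((0*5)*(2*6) + (4 - 1*(-8)*(4 - 1*(-5))))² = (0*12 + (4 - 1*(-8)*(4 + 5)))² = (0 + (4 - 1*(-8)*9))² = (0 + (4 + 72))² = (0 + 76)² = 76² = 5776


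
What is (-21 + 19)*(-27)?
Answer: 54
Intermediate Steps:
(-21 + 19)*(-27) = -2*(-27) = 54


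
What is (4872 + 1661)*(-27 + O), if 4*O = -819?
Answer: -6056091/4 ≈ -1.5140e+6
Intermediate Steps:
O = -819/4 (O = (1/4)*(-819) = -819/4 ≈ -204.75)
(4872 + 1661)*(-27 + O) = (4872 + 1661)*(-27 - 819/4) = 6533*(-927/4) = -6056091/4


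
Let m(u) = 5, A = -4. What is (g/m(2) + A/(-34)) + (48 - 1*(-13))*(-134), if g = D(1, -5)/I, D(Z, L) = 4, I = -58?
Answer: -20148654/2465 ≈ -8173.9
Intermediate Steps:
g = -2/29 (g = 4/(-58) = 4*(-1/58) = -2/29 ≈ -0.068966)
(g/m(2) + A/(-34)) + (48 - 1*(-13))*(-134) = (-2/29/5 - 4/(-34)) + (48 - 1*(-13))*(-134) = (-2/29*⅕ - 4*(-1/34)) + (48 + 13)*(-134) = (-2/145 + 2/17) + 61*(-134) = 256/2465 - 8174 = -20148654/2465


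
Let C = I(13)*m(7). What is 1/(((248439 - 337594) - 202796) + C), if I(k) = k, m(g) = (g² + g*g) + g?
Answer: -1/290586 ≈ -3.4413e-6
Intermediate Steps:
m(g) = g + 2*g² (m(g) = (g² + g²) + g = 2*g² + g = g + 2*g²)
C = 1365 (C = 13*(7*(1 + 2*7)) = 13*(7*(1 + 14)) = 13*(7*15) = 13*105 = 1365)
1/(((248439 - 337594) - 202796) + C) = 1/(((248439 - 337594) - 202796) + 1365) = 1/((-89155 - 202796) + 1365) = 1/(-291951 + 1365) = 1/(-290586) = -1/290586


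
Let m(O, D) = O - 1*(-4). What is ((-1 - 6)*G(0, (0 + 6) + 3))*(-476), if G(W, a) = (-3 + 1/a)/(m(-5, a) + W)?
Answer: 86632/9 ≈ 9625.8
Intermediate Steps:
m(O, D) = 4 + O (m(O, D) = O + 4 = 4 + O)
G(W, a) = (-3 + 1/a)/(-1 + W) (G(W, a) = (-3 + 1/a)/((4 - 5) + W) = (-3 + 1/a)/(-1 + W))
((-1 - 6)*G(0, (0 + 6) + 3))*(-476) = ((-1 - 6)*((1 - 3*((0 + 6) + 3))/(((0 + 6) + 3)*(-1 + 0))))*(-476) = -7*(1 - 3*(6 + 3))/((6 + 3)*(-1))*(-476) = -7*(-1)*(1 - 3*9)/9*(-476) = -7*(-1)*(1 - 27)/9*(-476) = -7*(-1)*(-26)/9*(-476) = -7*26/9*(-476) = -182/9*(-476) = 86632/9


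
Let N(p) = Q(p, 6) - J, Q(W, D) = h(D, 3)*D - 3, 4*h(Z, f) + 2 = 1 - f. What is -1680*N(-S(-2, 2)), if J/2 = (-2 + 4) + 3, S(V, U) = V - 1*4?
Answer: 31920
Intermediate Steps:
S(V, U) = -4 + V (S(V, U) = V - 4 = -4 + V)
h(Z, f) = -1/4 - f/4 (h(Z, f) = -1/2 + (1 - f)/4 = -1/2 + (1/4 - f/4) = -1/4 - f/4)
Q(W, D) = -3 - D (Q(W, D) = (-1/4 - 1/4*3)*D - 3 = (-1/4 - 3/4)*D - 3 = -D - 3 = -3 - D)
J = 10 (J = 2*((-2 + 4) + 3) = 2*(2 + 3) = 2*5 = 10)
N(p) = -19 (N(p) = (-3 - 1*6) - 1*10 = (-3 - 6) - 10 = -9 - 10 = -19)
-1680*N(-S(-2, 2)) = -1680*(-19) = 31920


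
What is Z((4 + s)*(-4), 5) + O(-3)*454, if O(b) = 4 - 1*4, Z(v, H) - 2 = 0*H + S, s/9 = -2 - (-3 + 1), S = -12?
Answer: -10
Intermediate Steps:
s = 0 (s = 9*(-2 - (-3 + 1)) = 9*(-2 - 1*(-2)) = 9*(-2 + 2) = 9*0 = 0)
Z(v, H) = -10 (Z(v, H) = 2 + (0*H - 12) = 2 + (0 - 12) = 2 - 12 = -10)
O(b) = 0 (O(b) = 4 - 4 = 0)
Z((4 + s)*(-4), 5) + O(-3)*454 = -10 + 0*454 = -10 + 0 = -10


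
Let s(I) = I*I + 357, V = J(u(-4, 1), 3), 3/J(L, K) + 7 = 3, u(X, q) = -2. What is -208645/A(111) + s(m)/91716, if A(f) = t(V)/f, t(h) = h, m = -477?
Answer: 472023463541/15286 ≈ 3.0879e+7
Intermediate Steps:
J(L, K) = -¾ (J(L, K) = 3/(-7 + 3) = 3/(-4) = 3*(-¼) = -¾)
V = -¾ ≈ -0.75000
s(I) = 357 + I² (s(I) = I² + 357 = 357 + I²)
A(f) = -3/(4*f)
-208645/A(111) + s(m)/91716 = -208645/((-¾/111)) + (357 + (-477)²)/91716 = -208645/((-¾*1/111)) + (357 + 227529)*(1/91716) = -208645/(-1/148) + 227886*(1/91716) = -208645*(-148) + 37981/15286 = 30879460 + 37981/15286 = 472023463541/15286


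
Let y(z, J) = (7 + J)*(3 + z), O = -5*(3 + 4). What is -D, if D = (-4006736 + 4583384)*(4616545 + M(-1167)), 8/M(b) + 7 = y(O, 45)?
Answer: -1482801641188392/557 ≈ -2.6621e+12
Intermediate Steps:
O = -35 (O = -5*7 = -35)
y(z, J) = (3 + z)*(7 + J)
M(b) = -8/1671 (M(b) = 8/(-7 + (21 + 3*45 + 7*(-35) + 45*(-35))) = 8/(-7 + (21 + 135 - 245 - 1575)) = 8/(-7 - 1664) = 8/(-1671) = 8*(-1/1671) = -8/1671)
D = 1482801641188392/557 (D = (-4006736 + 4583384)*(4616545 - 8/1671) = 576648*(7714246687/1671) = 1482801641188392/557 ≈ 2.6621e+12)
-D = -1*1482801641188392/557 = -1482801641188392/557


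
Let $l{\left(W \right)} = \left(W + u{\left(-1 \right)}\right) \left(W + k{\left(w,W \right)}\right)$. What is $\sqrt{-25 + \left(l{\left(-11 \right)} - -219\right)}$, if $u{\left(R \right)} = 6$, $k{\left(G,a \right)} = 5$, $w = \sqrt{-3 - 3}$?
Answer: $4 \sqrt{14} \approx 14.967$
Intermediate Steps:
$w = i \sqrt{6}$ ($w = \sqrt{-6} = i \sqrt{6} \approx 2.4495 i$)
$l{\left(W \right)} = \left(5 + W\right) \left(6 + W\right)$ ($l{\left(W \right)} = \left(W + 6\right) \left(W + 5\right) = \left(6 + W\right) \left(5 + W\right) = \left(5 + W\right) \left(6 + W\right)$)
$\sqrt{-25 + \left(l{\left(-11 \right)} - -219\right)} = \sqrt{-25 + \left(\left(30 + \left(-11\right)^{2} + 11 \left(-11\right)\right) - -219\right)} = \sqrt{-25 + \left(\left(30 + 121 - 121\right) + 219\right)} = \sqrt{-25 + \left(30 + 219\right)} = \sqrt{-25 + 249} = \sqrt{224} = 4 \sqrt{14}$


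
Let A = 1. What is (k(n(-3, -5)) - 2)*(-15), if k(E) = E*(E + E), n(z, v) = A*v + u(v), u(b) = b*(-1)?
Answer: 30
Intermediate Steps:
u(b) = -b
n(z, v) = 0 (n(z, v) = 1*v - v = v - v = 0)
k(E) = 2*E² (k(E) = E*(2*E) = 2*E²)
(k(n(-3, -5)) - 2)*(-15) = (2*0² - 2)*(-15) = (2*0 - 2)*(-15) = (0 - 2)*(-15) = -2*(-15) = 30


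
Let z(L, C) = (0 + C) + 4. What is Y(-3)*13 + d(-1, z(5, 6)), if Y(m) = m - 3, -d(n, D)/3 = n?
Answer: -75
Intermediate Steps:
z(L, C) = 4 + C (z(L, C) = C + 4 = 4 + C)
d(n, D) = -3*n
Y(m) = -3 + m
Y(-3)*13 + d(-1, z(5, 6)) = (-3 - 3)*13 - 3*(-1) = -6*13 + 3 = -78 + 3 = -75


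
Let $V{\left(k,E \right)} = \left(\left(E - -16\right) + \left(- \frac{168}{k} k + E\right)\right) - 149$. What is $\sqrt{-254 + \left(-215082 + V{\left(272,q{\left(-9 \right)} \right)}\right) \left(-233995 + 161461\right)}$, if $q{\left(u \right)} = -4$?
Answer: $2 \sqrt{3905792635} \approx 1.2499 \cdot 10^{5}$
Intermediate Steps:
$V{\left(k,E \right)} = -301 + 2 E$ ($V{\left(k,E \right)} = \left(\left(E + 16\right) + \left(-168 + E\right)\right) - 149 = \left(\left(16 + E\right) + \left(-168 + E\right)\right) - 149 = \left(-152 + 2 E\right) - 149 = -301 + 2 E$)
$\sqrt{-254 + \left(-215082 + V{\left(272,q{\left(-9 \right)} \right)}\right) \left(-233995 + 161461\right)} = \sqrt{-254 + \left(-215082 + \left(-301 + 2 \left(-4\right)\right)\right) \left(-233995 + 161461\right)} = \sqrt{-254 + \left(-215082 - 309\right) \left(-72534\right)} = \sqrt{-254 - -15623170794} = \sqrt{-254 + 15623170794} = \sqrt{15623170540} = 2 \sqrt{3905792635}$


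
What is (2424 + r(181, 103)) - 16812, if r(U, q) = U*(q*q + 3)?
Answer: 1906384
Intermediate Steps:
r(U, q) = U*(3 + q²) (r(U, q) = U*(q² + 3) = U*(3 + q²))
(2424 + r(181, 103)) - 16812 = (2424 + 181*(3 + 103²)) - 16812 = (2424 + 181*(3 + 10609)) - 16812 = (2424 + 181*10612) - 16812 = (2424 + 1920772) - 16812 = 1923196 - 16812 = 1906384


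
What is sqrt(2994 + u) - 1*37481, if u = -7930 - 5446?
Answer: -37481 + I*sqrt(10382) ≈ -37481.0 + 101.89*I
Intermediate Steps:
u = -13376
sqrt(2994 + u) - 1*37481 = sqrt(2994 - 13376) - 1*37481 = sqrt(-10382) - 37481 = I*sqrt(10382) - 37481 = -37481 + I*sqrt(10382)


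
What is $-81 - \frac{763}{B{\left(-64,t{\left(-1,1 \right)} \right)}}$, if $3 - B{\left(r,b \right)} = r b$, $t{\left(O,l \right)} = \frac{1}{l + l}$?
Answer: $- \frac{514}{5} \approx -102.8$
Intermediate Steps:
$t{\left(O,l \right)} = \frac{1}{2 l}$
$B{\left(r,b \right)} = 3 - b r$ ($B{\left(r,b \right)} = 3 - r b = 3 - b r$)
$-81 - \frac{763}{B{\left(-64,t{\left(-1,1 \right)} \right)}} = -81 - \frac{763}{3 - \frac{1}{2 \cdot 1} \left(-64\right)} = -81 - \frac{763}{3 - \frac{1}{2} \cdot 1 \left(-64\right)} = -81 - \frac{763}{3 - \frac{1}{2} \left(-64\right)} = -81 - \frac{763}{3 + 32} = -81 - \frac{763}{35} = -81 - \frac{109}{5} = - \frac{514}{5}$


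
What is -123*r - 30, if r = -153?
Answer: 18789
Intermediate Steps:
-123*r - 30 = -123*(-153) - 30 = 18819 - 30 = 18789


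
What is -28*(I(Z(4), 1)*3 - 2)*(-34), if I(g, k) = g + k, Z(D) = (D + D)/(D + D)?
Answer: 3808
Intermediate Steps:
Z(D) = 1 (Z(D) = (2*D)/((2*D)) = (2*D)*(1/(2*D)) = 1)
-28*(I(Z(4), 1)*3 - 2)*(-34) = -28*((1 + 1)*3 - 2)*(-34) = -28*(2*3 - 2)*(-34) = -28*(6 - 2)*(-34) = -28*4*(-34) = -112*(-34) = 3808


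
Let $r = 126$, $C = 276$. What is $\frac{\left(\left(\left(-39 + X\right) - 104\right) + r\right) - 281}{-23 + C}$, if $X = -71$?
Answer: $- \frac{369}{253} \approx -1.4585$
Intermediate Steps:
$\frac{\left(\left(\left(-39 + X\right) - 104\right) + r\right) - 281}{-23 + C} = \frac{\left(\left(\left(-39 - 71\right) - 104\right) + 126\right) - 281}{-23 + 276} = \frac{\left(\left(-110 - 104\right) + 126\right) - 281}{253} = \left(\left(-214 + 126\right) - 281\right) \frac{1}{253} = \left(-88 - 281\right) \frac{1}{253} = \left(-369\right) \frac{1}{253} = - \frac{369}{253}$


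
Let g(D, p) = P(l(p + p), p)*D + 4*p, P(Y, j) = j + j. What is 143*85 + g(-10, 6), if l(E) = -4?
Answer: 12059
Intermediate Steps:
P(Y, j) = 2*j
g(D, p) = 4*p + 2*D*p (g(D, p) = (2*p)*D + 4*p = 2*D*p + 4*p = 4*p + 2*D*p)
143*85 + g(-10, 6) = 143*85 + 2*6*(2 - 10) = 12155 + 2*6*(-8) = 12155 - 96 = 12059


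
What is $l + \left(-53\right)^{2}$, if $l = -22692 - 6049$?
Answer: $-25932$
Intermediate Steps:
$l = -28741$ ($l = -22692 - 6049 = -28741$)
$l + \left(-53\right)^{2} = -28741 + \left(-53\right)^{2} = -28741 + 2809 = -25932$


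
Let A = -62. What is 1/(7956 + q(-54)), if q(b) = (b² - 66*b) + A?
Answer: 1/14374 ≈ 6.9570e-5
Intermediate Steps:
q(b) = -62 + b² - 66*b (q(b) = (b² - 66*b) - 62 = -62 + b² - 66*b)
1/(7956 + q(-54)) = 1/(7956 + (-62 + (-54)² - 66*(-54))) = 1/(7956 + (-62 + 2916 + 3564)) = 1/(7956 + 6418) = 1/14374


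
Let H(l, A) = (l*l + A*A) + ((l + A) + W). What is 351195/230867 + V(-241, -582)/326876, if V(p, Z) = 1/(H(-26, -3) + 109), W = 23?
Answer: 6958477468079/4574332816592 ≈ 1.5212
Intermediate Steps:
H(l, A) = 23 + A + l + A**2 + l**2 (H(l, A) = (l*l + A*A) + ((l + A) + 23) = (l**2 + A**2) + ((A + l) + 23) = (A**2 + l**2) + (23 + A + l) = 23 + A + l + A**2 + l**2)
V(p, Z) = 1/788 (V(p, Z) = 1/((23 - 3 - 26 + (-3)**2 + (-26)**2) + 109) = 1/((23 - 3 - 26 + 9 + 676) + 109) = 1/(679 + 109) = 1/788)
351195/230867 + V(-241, -582)/326876 = 351195/230867 + (1/788)/326876 = 351195*(1/230867) + (1/788)*(1/326876) = 27015/17759 + 1/257578288 = 6958477468079/4574332816592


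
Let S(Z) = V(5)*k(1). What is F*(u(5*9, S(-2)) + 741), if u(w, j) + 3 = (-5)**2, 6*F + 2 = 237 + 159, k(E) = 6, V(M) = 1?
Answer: 150311/3 ≈ 50104.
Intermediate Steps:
S(Z) = 6 (S(Z) = 1*6 = 6)
F = 197/3 (F = -1/3 + (237 + 159)/6 = -1/3 + (1/6)*396 = -1/3 + 66 = 197/3 ≈ 65.667)
u(w, j) = 22 (u(w, j) = -3 + (-5)**2 = -3 + 25 = 22)
F*(u(5*9, S(-2)) + 741) = 197*(22 + 741)/3 = (197/3)*763 = 150311/3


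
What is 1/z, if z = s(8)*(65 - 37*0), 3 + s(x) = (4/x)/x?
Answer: -16/3055 ≈ -0.0052373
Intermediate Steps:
s(x) = -3 + 4/x² (s(x) = -3 + (4/x)/x = -3 + 4/x²)
z = -3055/16 (z = (-3 + 4/8²)*(65 - 37*0) = (-3 + 4*(1/64))*(65 + 0) = (-3 + 1/16)*65 = -47/16*65 = -3055/16 ≈ -190.94)
1/z = 1/(-3055/16) = -16/3055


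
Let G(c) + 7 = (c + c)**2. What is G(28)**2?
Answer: 9790641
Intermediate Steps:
G(c) = -7 + 4*c**2 (G(c) = -7 + (c + c)**2 = -7 + (2*c)**2 = -7 + 4*c**2)
G(28)**2 = (-7 + 4*28**2)**2 = (-7 + 4*784)**2 = (-7 + 3136)**2 = 3129**2 = 9790641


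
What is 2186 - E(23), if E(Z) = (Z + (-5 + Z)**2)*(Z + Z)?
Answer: -13776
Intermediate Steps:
E(Z) = 2*Z*(Z + (-5 + Z)**2) (E(Z) = (Z + (-5 + Z)**2)*(2*Z) = 2*Z*(Z + (-5 + Z)**2))
2186 - E(23) = 2186 - 2*23*(23 + (-5 + 23)**2) = 2186 - 2*23*(23 + 18**2) = 2186 - 2*23*(23 + 324) = 2186 - 2*23*347 = 2186 - 1*15962 = 2186 - 15962 = -13776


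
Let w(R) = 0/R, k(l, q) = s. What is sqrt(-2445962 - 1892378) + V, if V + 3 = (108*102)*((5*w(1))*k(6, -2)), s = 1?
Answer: -3 + 2*I*sqrt(1084585) ≈ -3.0 + 2082.9*I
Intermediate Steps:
k(l, q) = 1
w(R) = 0
V = -3 (V = -3 + (108*102)*((5*0)*1) = -3 + 11016*(0*1) = -3 + 11016*0 = -3 + 0 = -3)
sqrt(-2445962 - 1892378) + V = sqrt(-2445962 - 1892378) - 3 = sqrt(-4338340) - 3 = 2*I*sqrt(1084585) - 3 = -3 + 2*I*sqrt(1084585)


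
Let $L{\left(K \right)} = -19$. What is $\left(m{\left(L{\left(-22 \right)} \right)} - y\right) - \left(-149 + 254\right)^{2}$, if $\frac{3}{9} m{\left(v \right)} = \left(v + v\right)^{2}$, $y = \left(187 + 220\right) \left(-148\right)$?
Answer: $53543$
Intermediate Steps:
$y = -60236$ ($y = 407 \left(-148\right) = -60236$)
$m{\left(v \right)} = 12 v^{2}$ ($m{\left(v \right)} = 3 \left(v + v\right)^{2} = 3 \left(2 v\right)^{2} = 3 \cdot 4 v^{2} = 12 v^{2}$)
$\left(m{\left(L{\left(-22 \right)} \right)} - y\right) - \left(-149 + 254\right)^{2} = \left(12 \left(-19\right)^{2} - -60236\right) - \left(-149 + 254\right)^{2} = \left(12 \cdot 361 + 60236\right) - 105^{2} = \left(4332 + 60236\right) - 11025 = 64568 - 11025 = 53543$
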